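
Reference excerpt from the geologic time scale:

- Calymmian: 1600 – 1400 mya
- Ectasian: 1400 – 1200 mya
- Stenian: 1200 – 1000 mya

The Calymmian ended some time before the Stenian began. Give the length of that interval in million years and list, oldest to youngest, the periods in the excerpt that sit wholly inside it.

200 million years; Ectasian

The Calymmian closes at 1400 Ma and the Stenian opens at 1200 Ma, so the interval is 1400 − 1200 = 200 Myr.
A period fits inside if it starts at or after 1400 Ma and ends at or before 1200 Ma; oldest first that gives Ectasian.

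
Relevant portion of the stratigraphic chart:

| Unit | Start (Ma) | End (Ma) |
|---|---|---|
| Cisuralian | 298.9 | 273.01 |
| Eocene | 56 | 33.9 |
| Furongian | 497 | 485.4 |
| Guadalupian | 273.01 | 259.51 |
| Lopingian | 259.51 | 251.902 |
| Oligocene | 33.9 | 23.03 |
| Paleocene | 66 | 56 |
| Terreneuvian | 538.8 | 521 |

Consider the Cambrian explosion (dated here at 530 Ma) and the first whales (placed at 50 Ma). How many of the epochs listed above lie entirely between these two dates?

The older date is 530 Ma and the younger is 50 Ma.
Epochs with start < 530 and end > 50 Ma: Furongian (497–485.4), Cisuralian (298.9–273.01), Guadalupian (273.01–259.51), Lopingian (259.51–251.902), Paleocene (66–56).
That is 5 complete epochs.

5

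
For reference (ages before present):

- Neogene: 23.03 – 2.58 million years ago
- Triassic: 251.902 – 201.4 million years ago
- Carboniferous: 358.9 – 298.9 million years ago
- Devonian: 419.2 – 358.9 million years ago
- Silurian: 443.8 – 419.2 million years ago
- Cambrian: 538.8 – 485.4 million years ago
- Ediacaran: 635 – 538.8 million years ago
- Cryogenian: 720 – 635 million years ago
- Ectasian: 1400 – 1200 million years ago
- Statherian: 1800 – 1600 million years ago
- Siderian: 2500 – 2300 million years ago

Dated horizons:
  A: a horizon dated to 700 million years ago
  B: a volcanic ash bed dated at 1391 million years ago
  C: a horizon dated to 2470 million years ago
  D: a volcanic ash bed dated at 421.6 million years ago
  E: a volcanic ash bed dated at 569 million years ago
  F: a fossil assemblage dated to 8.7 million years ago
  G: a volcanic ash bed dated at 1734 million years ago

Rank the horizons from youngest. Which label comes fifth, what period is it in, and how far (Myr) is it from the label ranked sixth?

B, in the Ectasian; 343 million years to G

Sorted youngest-first by Ma: F (8.7), D (421.6), E (569), A (700), B (1391), G (1734), C (2470).
The fifth youngest is B at 1391 Ma, which lies in 1400–1200 Ma: the Ectasian.
The sixth youngest is G at 1734 Ma; separation = |1391 − 1734| = 343 Myr.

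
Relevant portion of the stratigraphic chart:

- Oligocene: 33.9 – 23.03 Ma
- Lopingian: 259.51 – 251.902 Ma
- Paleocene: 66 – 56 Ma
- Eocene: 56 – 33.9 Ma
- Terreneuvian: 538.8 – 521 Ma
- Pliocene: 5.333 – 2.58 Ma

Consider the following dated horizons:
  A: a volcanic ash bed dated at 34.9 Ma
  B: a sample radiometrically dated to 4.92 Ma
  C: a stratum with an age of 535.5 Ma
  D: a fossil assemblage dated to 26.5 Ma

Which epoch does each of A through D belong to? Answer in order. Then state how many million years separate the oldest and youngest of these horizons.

A — Eocene; B — Pliocene; C — Terreneuvian; D — Oligocene; span 530.58 million years

Match each age against the start–end ranges in the excerpt: A = 34.9 Ma → Eocene (56–33.9); B = 4.92 Ma → Pliocene (5.333–2.58); C = 535.5 Ma → Terreneuvian (538.8–521); D = 26.5 Ma → Oligocene (33.9–23.03).
The largest age is 535.5 Ma and the smallest is 4.92 Ma; their difference is 530.58 Myr.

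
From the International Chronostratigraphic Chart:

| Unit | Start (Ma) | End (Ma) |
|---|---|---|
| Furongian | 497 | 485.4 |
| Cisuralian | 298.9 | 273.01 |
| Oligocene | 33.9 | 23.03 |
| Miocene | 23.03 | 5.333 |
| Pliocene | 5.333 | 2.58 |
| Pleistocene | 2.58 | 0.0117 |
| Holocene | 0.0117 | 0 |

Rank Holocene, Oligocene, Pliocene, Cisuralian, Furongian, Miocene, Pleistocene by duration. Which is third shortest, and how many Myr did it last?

Start − end for each: Holocene 0.0117 − 0 = 0.0117; Oligocene 33.9 − 23.03 = 10.87; Pliocene 5.333 − 2.58 = 2.753; Cisuralian 298.9 − 273.01 = 25.89; Furongian 497 − 485.4 = 11.6; Miocene 23.03 − 5.333 = 17.697; Pleistocene 2.58 − 0.0117 = 2.5683.
Ranking these from shortest: Holocene < Pleistocene < Pliocene < Oligocene < Furongian < Miocene < Cisuralian.
Position 3 in that ranking is Pliocene, which lasted 2.753 Myr.

Pliocene, 2.753 million years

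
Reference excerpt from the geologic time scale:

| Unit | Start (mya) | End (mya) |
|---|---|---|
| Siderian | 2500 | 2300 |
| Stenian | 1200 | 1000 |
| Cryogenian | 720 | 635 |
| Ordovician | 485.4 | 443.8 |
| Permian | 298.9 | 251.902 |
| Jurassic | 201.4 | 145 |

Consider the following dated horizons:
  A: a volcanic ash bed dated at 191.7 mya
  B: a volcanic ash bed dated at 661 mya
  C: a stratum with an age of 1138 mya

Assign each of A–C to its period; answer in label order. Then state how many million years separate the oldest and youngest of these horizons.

A: 191.7 Ma lies in 201.4–145 Ma, so Jurassic.
B: 661 Ma lies in 720–635 Ma, so Cryogenian.
C: 1138 Ma lies in 1200–1000 Ma, so Stenian.
Oldest = 1138 Ma, youngest = 191.7 Ma → span 946.3 Myr.

A — Jurassic; B — Cryogenian; C — Stenian; span 946.3 million years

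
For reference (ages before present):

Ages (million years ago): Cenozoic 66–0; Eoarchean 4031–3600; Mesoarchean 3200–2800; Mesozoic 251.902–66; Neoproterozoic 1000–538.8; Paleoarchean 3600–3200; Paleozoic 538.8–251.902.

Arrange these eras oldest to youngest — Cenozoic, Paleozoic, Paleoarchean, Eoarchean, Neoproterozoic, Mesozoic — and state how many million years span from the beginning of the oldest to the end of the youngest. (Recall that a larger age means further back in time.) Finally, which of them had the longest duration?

Eoarchean, Paleoarchean, Neoproterozoic, Paleozoic, Mesozoic, Cenozoic; total span 4031 Myr; longest is Neoproterozoic

Start ages (Ma): Eoarchean 4031, Paleoarchean 3600, Neoproterozoic 1000, Paleozoic 538.8, Mesozoic 251.902, Cenozoic 66.
Ordered oldest to youngest: Eoarchean, Paleoarchean, Neoproterozoic, Paleozoic, Mesozoic, Cenozoic.
Span = 4031 − 0 = 4031 Myr.
Durations: Cenozoic 66, Paleoarchean 400, Eoarchean 431, Mesozoic 185.902, Neoproterozoic 461.2, Paleozoic 286.898 → longest is Neoproterozoic (461.2 Myr).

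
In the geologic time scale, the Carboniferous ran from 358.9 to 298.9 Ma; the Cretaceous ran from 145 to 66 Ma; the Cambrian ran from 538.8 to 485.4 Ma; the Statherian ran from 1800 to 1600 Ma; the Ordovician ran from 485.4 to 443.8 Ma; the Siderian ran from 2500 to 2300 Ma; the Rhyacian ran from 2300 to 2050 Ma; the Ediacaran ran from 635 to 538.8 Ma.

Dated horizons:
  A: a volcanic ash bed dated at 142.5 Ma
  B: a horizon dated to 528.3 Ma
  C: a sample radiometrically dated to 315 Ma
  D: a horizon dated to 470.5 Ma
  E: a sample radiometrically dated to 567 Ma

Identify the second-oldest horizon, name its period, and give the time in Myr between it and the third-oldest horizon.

B, in the Cambrian; 57.8 million years to D

Larger Ma means older, so oldest first: E 567 > B 528.3 > D 470.5 > C 315 > A 142.5.
Counting 2 along gives B (528.3 Ma); the excerpt puts that inside the Cambrian, 538.8–485.4 Ma.
Next in line is D (470.5 Ma), and 528.3 − 470.5 = 57.8 Myr.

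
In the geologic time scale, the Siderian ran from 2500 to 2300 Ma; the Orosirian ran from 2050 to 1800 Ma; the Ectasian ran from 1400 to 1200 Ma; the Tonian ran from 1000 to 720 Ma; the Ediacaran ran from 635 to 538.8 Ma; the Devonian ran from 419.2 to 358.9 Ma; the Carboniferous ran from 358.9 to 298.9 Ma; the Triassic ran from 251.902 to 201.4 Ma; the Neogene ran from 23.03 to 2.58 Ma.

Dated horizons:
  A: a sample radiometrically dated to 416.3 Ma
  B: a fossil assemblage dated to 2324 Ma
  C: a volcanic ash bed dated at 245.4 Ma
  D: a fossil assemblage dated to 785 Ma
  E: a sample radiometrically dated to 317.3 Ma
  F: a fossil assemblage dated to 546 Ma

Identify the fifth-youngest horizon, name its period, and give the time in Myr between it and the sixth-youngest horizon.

D, in the Tonian; 1539 million years to B

Sorted youngest-first by Ma: C (245.4), E (317.3), A (416.3), F (546), D (785), B (2324).
The fifth youngest is D at 785 Ma, which lies in 1000–720 Ma: the Tonian.
The sixth youngest is B at 2324 Ma; separation = |785 − 2324| = 1539 Myr.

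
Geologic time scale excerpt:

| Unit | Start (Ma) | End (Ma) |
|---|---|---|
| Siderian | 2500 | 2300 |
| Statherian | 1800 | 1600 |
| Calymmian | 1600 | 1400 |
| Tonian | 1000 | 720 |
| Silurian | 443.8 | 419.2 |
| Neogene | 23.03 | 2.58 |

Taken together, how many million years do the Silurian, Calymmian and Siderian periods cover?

424.6 million years

Each duration: Silurian = 24.6; Calymmian = 200; Siderian = 200.
Sum: 24.6 + 200 + 200 = 424.6 Myr.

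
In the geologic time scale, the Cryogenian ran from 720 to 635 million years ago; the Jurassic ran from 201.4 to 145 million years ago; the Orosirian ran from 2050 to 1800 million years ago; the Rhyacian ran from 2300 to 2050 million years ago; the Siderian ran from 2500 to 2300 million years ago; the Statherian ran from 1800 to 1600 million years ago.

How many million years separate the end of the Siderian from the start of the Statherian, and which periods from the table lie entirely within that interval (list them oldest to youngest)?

500 million years; Rhyacian, Orosirian

End of Siderian = 2300 Ma; start of Statherian = 1800 Ma.
Gap = 2300 − 1800 = 500 Myr.
Periods wholly inside 2300–1800 Ma: Rhyacian (2300–2050), Orosirian (2050–1800).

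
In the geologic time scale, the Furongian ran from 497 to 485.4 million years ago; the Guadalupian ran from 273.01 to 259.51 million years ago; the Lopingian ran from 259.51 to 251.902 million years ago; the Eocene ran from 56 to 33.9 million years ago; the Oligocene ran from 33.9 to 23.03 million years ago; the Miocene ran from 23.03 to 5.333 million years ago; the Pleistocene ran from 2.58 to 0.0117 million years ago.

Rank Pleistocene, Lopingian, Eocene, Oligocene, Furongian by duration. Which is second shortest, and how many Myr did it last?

Durations: Pleistocene 2.5683; Lopingian 7.608; Eocene 22.1; Oligocene 10.87; Furongian 11.6 Myr.
Sorted shortest-first: Pleistocene (2.5683), Lopingian (7.608), Oligocene (10.87), Furongian (11.6), Eocene (22.1).
The second shortest is Lopingian at 7.608 Myr.

Lopingian, 7.608 million years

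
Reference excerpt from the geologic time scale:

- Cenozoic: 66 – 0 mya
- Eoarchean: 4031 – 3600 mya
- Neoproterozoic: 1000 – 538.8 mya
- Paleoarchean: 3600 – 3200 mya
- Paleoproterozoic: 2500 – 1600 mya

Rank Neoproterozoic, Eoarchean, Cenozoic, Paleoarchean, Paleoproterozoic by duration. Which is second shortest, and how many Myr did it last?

Start − end for each: Neoproterozoic 1000 − 538.8 = 461.2; Eoarchean 4031 − 3600 = 431; Cenozoic 66 − 0 = 66; Paleoarchean 3600 − 3200 = 400; Paleoproterozoic 2500 − 1600 = 900.
Ranking these from shortest: Cenozoic < Paleoarchean < Eoarchean < Neoproterozoic < Paleoproterozoic.
Position 2 in that ranking is Paleoarchean, which lasted 400 Myr.

Paleoarchean, 400 million years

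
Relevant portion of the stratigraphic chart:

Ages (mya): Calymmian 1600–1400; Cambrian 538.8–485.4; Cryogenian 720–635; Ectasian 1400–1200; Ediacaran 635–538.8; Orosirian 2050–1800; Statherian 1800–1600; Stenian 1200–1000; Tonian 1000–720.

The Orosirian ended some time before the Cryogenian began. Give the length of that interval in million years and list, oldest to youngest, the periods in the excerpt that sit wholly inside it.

The Orosirian closes at 1800 Ma and the Cryogenian opens at 720 Ma, so the interval is 1800 − 720 = 1080 Myr.
A period fits inside if it starts at or after 1800 Ma and ends at or before 720 Ma; oldest first that gives Statherian, Calymmian, Ectasian, Stenian, Tonian.

1080 million years; Statherian, Calymmian, Ectasian, Stenian, Tonian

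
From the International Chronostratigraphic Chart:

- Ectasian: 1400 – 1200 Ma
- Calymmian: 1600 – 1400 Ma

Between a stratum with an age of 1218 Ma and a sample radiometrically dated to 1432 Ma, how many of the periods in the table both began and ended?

The older date is 1432 Ma and the younger is 1218 Ma.
No period both begins after 1432 Ma and ends before 1218 Ma, so the count is 0.

0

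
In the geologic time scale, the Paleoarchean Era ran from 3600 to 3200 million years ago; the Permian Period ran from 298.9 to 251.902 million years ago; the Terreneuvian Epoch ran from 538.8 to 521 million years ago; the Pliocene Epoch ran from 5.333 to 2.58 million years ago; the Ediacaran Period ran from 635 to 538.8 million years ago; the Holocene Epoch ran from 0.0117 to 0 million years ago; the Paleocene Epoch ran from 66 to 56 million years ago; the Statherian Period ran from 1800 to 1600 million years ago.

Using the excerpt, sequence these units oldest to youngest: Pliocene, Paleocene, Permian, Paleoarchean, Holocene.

Sorting by start age (descending Ma, since larger Ma = older): Paleoarchean start 3600, Permian start 298.9, Paleocene start 66, Pliocene start 5.333, Holocene start 0.0117.

Paleoarchean, then Permian, then Paleocene, then Pliocene, then Holocene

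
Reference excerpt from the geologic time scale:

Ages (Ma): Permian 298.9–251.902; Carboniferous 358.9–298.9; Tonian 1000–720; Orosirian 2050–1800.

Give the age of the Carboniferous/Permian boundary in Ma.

The Carboniferous ends and the Permian begins at 298.9 Ma.

298.9 Ma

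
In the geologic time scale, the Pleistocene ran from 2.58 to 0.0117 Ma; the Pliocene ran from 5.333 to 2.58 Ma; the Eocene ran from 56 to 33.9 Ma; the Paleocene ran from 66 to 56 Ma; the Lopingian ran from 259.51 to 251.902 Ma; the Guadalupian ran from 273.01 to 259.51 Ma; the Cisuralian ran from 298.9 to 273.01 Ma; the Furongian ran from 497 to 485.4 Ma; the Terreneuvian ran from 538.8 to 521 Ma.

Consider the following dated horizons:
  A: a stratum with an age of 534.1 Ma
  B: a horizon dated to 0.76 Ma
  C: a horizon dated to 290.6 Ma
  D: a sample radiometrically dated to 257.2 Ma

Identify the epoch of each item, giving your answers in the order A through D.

A: 534.1 Ma lies in 538.8–521 Ma, so Terreneuvian.
B: 0.76 Ma lies in 2.58–0.0117 Ma, so Pleistocene.
C: 290.6 Ma lies in 298.9–273.01 Ma, so Cisuralian.
D: 257.2 Ma lies in 259.51–251.902 Ma, so Lopingian.

A — Terreneuvian; B — Pleistocene; C — Cisuralian; D — Lopingian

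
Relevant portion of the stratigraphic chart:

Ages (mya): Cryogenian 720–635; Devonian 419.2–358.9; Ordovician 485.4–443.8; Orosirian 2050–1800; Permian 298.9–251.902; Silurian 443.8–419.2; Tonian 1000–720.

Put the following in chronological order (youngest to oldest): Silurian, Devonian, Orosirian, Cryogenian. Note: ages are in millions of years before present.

Devonian → Silurian → Cryogenian → Orosirian

Sorting by start age (ascending Ma, since larger Ma = older): Devonian start 419.2, Silurian start 443.8, Cryogenian start 720, Orosirian start 2050.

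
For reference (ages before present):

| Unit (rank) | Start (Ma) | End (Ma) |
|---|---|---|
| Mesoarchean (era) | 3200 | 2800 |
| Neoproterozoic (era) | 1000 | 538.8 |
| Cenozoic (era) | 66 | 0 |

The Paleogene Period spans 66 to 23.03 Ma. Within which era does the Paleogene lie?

The Paleogene (66–23.03 Ma) lies entirely within 66–0 Ma, the Cenozoic Era.

Cenozoic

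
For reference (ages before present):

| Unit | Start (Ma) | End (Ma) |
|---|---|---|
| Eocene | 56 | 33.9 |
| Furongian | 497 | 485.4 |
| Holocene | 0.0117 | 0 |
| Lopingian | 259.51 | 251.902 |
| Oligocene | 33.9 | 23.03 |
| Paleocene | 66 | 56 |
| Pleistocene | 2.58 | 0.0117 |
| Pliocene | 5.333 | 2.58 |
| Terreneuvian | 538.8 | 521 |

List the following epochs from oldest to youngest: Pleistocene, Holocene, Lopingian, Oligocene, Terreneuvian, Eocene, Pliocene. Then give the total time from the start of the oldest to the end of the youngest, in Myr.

Terreneuvian → Lopingian → Eocene → Oligocene → Pliocene → Pleistocene → Holocene; total span 538.8 Myr

Start ages (Ma): Terreneuvian 538.8, Lopingian 259.51, Eocene 56, Oligocene 33.9, Pliocene 5.333, Pleistocene 2.58, Holocene 0.0117.
Ordered oldest to youngest: Terreneuvian, Lopingian, Eocene, Oligocene, Pliocene, Pleistocene, Holocene.
Span = 538.8 − 0 = 538.8 Myr.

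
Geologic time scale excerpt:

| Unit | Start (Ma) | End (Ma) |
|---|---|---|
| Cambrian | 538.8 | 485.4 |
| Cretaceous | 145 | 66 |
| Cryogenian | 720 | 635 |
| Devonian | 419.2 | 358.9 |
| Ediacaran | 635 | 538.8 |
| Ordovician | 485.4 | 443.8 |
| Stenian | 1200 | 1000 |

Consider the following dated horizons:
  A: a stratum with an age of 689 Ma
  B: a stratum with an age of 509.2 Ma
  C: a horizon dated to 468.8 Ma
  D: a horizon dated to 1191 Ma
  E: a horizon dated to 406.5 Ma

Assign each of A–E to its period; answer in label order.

A — Cryogenian; B — Cambrian; C — Ordovician; D — Stenian; E — Devonian

Match each age against the start–end ranges in the excerpt: A = 689 Ma → Cryogenian (720–635); B = 509.2 Ma → Cambrian (538.8–485.4); C = 468.8 Ma → Ordovician (485.4–443.8); D = 1191 Ma → Stenian (1200–1000); E = 406.5 Ma → Devonian (419.2–358.9).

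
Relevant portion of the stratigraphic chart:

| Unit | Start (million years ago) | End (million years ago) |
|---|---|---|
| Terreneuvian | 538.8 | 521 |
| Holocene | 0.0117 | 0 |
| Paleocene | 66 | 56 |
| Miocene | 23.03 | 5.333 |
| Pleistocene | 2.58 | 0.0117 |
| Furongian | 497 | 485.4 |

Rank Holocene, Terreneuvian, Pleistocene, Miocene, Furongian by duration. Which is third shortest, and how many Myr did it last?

Start − end for each: Holocene 0.0117 − 0 = 0.0117; Terreneuvian 538.8 − 521 = 17.8; Pleistocene 2.58 − 0.0117 = 2.5683; Miocene 23.03 − 5.333 = 17.697; Furongian 497 − 485.4 = 11.6.
Ranking these from shortest: Holocene < Pleistocene < Furongian < Miocene < Terreneuvian.
Position 3 in that ranking is Furongian, which lasted 11.6 Myr.

Furongian, 11.6 million years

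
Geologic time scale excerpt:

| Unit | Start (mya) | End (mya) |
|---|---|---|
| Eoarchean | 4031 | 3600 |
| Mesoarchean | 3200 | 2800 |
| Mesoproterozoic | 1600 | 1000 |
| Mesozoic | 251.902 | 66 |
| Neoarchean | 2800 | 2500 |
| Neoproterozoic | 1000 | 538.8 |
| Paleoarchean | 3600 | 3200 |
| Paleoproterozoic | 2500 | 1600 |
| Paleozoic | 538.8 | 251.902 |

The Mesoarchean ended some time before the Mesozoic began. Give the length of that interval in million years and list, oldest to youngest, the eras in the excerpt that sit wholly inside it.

2548.098 million years; Neoarchean, Paleoproterozoic, Mesoproterozoic, Neoproterozoic, Paleozoic

The Mesoarchean closes at 2800 Ma and the Mesozoic opens at 251.902 Ma, so the interval is 2800 − 251.902 = 2548.098 Myr.
An era fits inside if it starts at or after 2800 Ma and ends at or before 251.902 Ma; oldest first that gives Neoarchean, Paleoproterozoic, Mesoproterozoic, Neoproterozoic, Paleozoic.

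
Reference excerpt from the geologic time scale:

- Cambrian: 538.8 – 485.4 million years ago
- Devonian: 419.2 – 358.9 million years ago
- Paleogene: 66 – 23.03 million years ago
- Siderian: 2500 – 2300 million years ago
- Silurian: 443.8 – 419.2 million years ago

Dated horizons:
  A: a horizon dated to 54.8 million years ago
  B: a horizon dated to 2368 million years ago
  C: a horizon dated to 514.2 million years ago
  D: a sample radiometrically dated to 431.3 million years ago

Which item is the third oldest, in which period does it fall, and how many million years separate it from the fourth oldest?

D, in the Silurian; 376.5 million years to A

Sorted oldest-first by Ma: B (2368), C (514.2), D (431.3), A (54.8).
The third oldest is D at 431.3 Ma, which lies in 443.8–419.2 Ma: the Silurian.
The fourth oldest is A at 54.8 Ma; separation = |431.3 − 54.8| = 376.5 Myr.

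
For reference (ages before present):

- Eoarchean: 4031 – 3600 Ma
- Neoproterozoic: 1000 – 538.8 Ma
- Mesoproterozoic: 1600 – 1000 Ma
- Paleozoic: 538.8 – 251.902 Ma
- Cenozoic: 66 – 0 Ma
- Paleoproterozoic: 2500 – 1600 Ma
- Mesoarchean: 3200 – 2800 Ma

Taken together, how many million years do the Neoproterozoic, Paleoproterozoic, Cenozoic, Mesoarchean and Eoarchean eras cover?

2258.2 million years

Duration is start − end for each: (1000 − 538.8) + (2500 − 1600) + (66 − 0) + (3200 − 2800) + (4031 − 3600).
That is 461.2 + 900 + 66 + 400 + 431, which totals 2258.2 million years.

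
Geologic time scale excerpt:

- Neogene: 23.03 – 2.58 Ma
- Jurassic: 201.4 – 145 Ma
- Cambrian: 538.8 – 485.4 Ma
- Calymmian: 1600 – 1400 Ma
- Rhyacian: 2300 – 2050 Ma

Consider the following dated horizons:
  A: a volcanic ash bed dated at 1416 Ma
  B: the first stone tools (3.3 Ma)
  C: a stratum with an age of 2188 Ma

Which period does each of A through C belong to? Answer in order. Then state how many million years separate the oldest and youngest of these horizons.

A: 1416 Ma lies in 1600–1400 Ma, so Calymmian.
B: 3.3 Ma lies in 23.03–2.58 Ma, so Neogene.
C: 2188 Ma lies in 2300–2050 Ma, so Rhyacian.
Oldest = 2188 Ma, youngest = 3.3 Ma → span 2184.7 Myr.

A — Calymmian; B — Neogene; C — Rhyacian; span 2184.7 million years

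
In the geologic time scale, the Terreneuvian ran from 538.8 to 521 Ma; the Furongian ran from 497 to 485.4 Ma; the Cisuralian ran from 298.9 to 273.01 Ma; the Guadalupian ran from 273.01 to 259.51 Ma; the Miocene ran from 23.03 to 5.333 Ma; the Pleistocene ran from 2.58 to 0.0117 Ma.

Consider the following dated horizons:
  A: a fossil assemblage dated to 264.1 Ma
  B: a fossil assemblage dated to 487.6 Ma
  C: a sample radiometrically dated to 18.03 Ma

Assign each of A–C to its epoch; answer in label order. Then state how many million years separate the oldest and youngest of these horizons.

A: 264.1 Ma lies in 273.01–259.51 Ma, so Guadalupian.
B: 487.6 Ma lies in 497–485.4 Ma, so Furongian.
C: 18.03 Ma lies in 23.03–5.333 Ma, so Miocene.
Oldest = 487.6 Ma, youngest = 18.03 Ma → span 469.57 Myr.

A — Guadalupian; B — Furongian; C — Miocene; span 469.57 million years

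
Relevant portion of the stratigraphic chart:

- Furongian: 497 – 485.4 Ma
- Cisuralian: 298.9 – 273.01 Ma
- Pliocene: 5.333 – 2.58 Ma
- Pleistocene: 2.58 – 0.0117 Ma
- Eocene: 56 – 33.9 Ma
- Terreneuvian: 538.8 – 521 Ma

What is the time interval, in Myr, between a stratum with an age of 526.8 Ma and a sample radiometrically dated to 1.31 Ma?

526.8 − 1.31 = 525.49 million years.

525.49 million years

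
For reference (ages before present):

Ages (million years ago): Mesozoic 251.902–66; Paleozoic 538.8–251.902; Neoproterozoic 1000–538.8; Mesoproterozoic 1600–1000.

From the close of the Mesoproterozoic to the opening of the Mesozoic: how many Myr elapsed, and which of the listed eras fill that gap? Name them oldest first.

748.098 million years; Neoproterozoic, Paleozoic

End of Mesoproterozoic = 1000 Ma; start of Mesozoic = 251.902 Ma.
Gap = 1000 − 251.902 = 748.098 Myr.
Eras wholly inside 1000–251.902 Ma: Neoproterozoic (1000–538.8), Paleozoic (538.8–251.902).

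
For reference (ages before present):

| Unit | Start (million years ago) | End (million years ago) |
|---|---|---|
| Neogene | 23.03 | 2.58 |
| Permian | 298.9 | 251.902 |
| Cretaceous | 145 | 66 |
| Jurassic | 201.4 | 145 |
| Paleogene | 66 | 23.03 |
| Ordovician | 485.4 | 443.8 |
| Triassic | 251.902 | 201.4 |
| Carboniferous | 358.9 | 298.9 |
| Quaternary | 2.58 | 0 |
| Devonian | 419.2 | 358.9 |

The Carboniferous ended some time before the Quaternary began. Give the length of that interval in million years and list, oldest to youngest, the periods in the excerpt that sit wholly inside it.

The Carboniferous closes at 298.9 Ma and the Quaternary opens at 2.58 Ma, so the interval is 298.9 − 2.58 = 296.32 Myr.
A period fits inside if it starts at or after 298.9 Ma and ends at or before 2.58 Ma; oldest first that gives Permian, Triassic, Jurassic, Cretaceous, Paleogene, Neogene.

296.32 million years; Permian, Triassic, Jurassic, Cretaceous, Paleogene, Neogene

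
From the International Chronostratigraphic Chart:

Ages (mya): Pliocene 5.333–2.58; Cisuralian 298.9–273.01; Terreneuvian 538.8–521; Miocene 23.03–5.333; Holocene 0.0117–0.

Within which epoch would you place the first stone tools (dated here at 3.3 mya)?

3.3 Ma lies between 5.333 and 2.58 Ma, so it falls in the Pliocene.

Pliocene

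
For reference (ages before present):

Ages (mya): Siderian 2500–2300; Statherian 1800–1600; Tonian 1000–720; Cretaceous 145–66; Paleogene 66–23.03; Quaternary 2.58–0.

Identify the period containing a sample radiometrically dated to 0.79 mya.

0.79 Ma lies between 2.58 and 0 Ma, so it falls in the Quaternary.

Quaternary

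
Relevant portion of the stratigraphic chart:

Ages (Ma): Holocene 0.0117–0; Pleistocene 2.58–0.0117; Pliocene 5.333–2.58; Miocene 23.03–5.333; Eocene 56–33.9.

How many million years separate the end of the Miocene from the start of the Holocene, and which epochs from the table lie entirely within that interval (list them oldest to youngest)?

End of Miocene = 5.333 Ma; start of Holocene = 0.0117 Ma.
Gap = 5.333 − 0.0117 = 5.3213 Myr.
Epochs wholly inside 5.333–0.0117 Ma: Pliocene (5.333–2.58), Pleistocene (2.58–0.0117).

5.3213 million years; Pliocene, Pleistocene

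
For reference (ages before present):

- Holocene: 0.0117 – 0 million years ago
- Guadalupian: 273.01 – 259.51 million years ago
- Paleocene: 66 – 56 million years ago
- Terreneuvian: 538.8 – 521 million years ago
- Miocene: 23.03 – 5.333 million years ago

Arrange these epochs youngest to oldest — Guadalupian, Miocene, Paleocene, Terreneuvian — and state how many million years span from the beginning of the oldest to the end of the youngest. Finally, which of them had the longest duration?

Start ages (Ma): Terreneuvian 538.8, Guadalupian 273.01, Paleocene 66, Miocene 23.03.
Ordered youngest to oldest: Miocene, Paleocene, Guadalupian, Terreneuvian.
Span = 538.8 − 5.333 = 533.467 Myr.
Durations: Terreneuvian 17.8, Paleocene 10, Guadalupian 13.5, Miocene 17.697 → longest is Terreneuvian (17.8 Myr).

Miocene, Paleocene, Guadalupian, Terreneuvian; total span 533.467 Myr; longest is Terreneuvian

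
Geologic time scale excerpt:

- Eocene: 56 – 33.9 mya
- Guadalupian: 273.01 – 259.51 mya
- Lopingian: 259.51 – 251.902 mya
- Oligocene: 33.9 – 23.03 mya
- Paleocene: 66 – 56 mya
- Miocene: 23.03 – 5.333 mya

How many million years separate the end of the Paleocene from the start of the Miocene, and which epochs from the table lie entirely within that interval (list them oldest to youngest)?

The Paleocene closes at 56 Ma and the Miocene opens at 23.03 Ma, so the interval is 56 − 23.03 = 32.97 Myr.
An epoch fits inside if it starts at or after 56 Ma and ends at or before 23.03 Ma; oldest first that gives Eocene, Oligocene.

32.97 million years; Eocene, Oligocene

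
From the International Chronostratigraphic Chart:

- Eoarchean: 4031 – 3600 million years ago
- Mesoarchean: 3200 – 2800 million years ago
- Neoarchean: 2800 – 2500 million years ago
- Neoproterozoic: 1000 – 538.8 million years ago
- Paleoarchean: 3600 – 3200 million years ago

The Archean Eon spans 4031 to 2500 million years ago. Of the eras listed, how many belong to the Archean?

4

Eras inside 4031–2500 Ma: Eoarchean, Paleoarchean, Mesoarchean, Neoarchean — 4 in total.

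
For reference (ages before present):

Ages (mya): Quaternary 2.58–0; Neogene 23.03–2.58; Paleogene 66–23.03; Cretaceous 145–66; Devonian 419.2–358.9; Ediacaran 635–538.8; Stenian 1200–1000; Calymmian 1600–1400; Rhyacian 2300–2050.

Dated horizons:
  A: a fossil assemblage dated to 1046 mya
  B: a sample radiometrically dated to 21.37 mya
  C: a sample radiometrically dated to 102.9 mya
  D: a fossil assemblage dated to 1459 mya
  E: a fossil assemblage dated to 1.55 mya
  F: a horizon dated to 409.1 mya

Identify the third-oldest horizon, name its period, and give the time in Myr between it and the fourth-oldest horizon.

Sorted oldest-first by Ma: D (1459), A (1046), F (409.1), C (102.9), B (21.37), E (1.55).
The third oldest is F at 409.1 Ma, which lies in 419.2–358.9 Ma: the Devonian.
The fourth oldest is C at 102.9 Ma; separation = |409.1 − 102.9| = 306.2 Myr.

F, in the Devonian; 306.2 million years to C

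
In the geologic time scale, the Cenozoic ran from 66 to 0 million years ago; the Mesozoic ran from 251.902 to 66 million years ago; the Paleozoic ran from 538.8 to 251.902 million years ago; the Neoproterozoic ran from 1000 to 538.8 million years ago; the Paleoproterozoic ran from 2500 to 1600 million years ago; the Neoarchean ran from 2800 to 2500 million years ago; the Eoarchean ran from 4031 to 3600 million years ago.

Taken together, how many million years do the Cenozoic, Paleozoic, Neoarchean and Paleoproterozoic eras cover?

Duration is start − end for each: (66 − 0) + (538.8 − 251.902) + (2800 − 2500) + (2500 − 1600).
That is 66 + 286.898 + 300 + 900, which totals 1552.898 million years.

1552.898 million years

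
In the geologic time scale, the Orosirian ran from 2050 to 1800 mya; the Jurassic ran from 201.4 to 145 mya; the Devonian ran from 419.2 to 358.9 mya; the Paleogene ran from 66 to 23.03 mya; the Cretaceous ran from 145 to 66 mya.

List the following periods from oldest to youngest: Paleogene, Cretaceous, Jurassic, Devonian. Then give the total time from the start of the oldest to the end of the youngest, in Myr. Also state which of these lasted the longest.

Start ages (Ma): Devonian 419.2, Jurassic 201.4, Cretaceous 145, Paleogene 66.
Ordered oldest to youngest: Devonian, Jurassic, Cretaceous, Paleogene.
Span = 419.2 − 23.03 = 396.17 Myr.
Durations: Paleogene 42.97, Jurassic 56.4, Cretaceous 79, Devonian 60.3 → longest is Cretaceous (79 Myr).

Devonian, Jurassic, Cretaceous, Paleogene; total span 396.17 Myr; longest is Cretaceous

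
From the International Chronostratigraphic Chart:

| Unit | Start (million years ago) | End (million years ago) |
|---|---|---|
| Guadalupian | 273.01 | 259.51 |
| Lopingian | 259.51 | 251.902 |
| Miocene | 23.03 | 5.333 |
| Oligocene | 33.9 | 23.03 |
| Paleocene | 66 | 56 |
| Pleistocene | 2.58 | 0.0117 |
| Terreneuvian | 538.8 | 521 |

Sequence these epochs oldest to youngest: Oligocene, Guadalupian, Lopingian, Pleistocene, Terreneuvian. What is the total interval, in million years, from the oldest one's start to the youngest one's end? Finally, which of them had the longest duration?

From the excerpt: Oligocene 33.9–23.03; Guadalupian 273.01–259.51; Lopingian 259.51–251.902; Pleistocene 2.58–0.0117; Terreneuvian 538.8–521 (Ma).
Larger Ma is earlier, so the oldest is Terreneuvian and the youngest is Pleistocene; oldest to youngest: Terreneuvian, Guadalupian, Lopingian, Oligocene, Pleistocene.
Oldest start 538.8 minus youngest end 0.0117 gives 538.7883 Myr overall.
Individual lengths (start − end): Lopingian 7.608; Terreneuvian 17.8; Guadalupian 13.5; Oligocene 10.87; Pleistocene 2.5683. The largest is Terreneuvian at 17.8 Myr.

Terreneuvian → Guadalupian → Lopingian → Oligocene → Pleistocene; total span 538.7883 Myr; longest is Terreneuvian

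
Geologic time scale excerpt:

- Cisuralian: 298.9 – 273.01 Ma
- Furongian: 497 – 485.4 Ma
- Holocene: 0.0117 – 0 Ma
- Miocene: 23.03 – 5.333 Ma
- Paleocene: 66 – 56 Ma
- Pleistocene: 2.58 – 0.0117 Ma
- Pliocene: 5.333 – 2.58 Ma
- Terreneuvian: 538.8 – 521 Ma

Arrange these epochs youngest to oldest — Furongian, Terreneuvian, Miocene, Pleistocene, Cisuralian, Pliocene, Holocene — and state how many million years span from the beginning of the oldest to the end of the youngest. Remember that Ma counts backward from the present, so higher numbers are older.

Start ages (Ma): Terreneuvian 538.8, Furongian 497, Cisuralian 298.9, Miocene 23.03, Pliocene 5.333, Pleistocene 2.58, Holocene 0.0117.
Ordered youngest to oldest: Holocene, Pleistocene, Pliocene, Miocene, Cisuralian, Furongian, Terreneuvian.
Span = 538.8 − 0 = 538.8 Myr.

Holocene, Pleistocene, Pliocene, Miocene, Cisuralian, Furongian, Terreneuvian; total span 538.8 Myr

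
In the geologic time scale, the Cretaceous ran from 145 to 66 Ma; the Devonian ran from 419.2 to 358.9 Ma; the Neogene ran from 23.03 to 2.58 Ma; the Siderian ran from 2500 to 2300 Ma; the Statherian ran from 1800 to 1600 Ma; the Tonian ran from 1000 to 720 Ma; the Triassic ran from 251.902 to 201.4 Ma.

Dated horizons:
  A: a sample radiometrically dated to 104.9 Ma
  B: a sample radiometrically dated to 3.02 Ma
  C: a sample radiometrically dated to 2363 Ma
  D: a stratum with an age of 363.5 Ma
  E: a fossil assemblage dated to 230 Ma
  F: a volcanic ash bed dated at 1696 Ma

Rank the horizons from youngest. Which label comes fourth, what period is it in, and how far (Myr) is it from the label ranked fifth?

Smaller Ma means younger, so youngest first: B 3.02 < A 104.9 < E 230 < D 363.5 < F 1696 < C 2363.
Counting 4 along gives D (363.5 Ma); the excerpt puts that inside the Devonian, 419.2–358.9 Ma.
Next in line is F (1696 Ma), and 1696 − 363.5 = 1332.5 Myr.

D, in the Devonian; 1332.5 million years to F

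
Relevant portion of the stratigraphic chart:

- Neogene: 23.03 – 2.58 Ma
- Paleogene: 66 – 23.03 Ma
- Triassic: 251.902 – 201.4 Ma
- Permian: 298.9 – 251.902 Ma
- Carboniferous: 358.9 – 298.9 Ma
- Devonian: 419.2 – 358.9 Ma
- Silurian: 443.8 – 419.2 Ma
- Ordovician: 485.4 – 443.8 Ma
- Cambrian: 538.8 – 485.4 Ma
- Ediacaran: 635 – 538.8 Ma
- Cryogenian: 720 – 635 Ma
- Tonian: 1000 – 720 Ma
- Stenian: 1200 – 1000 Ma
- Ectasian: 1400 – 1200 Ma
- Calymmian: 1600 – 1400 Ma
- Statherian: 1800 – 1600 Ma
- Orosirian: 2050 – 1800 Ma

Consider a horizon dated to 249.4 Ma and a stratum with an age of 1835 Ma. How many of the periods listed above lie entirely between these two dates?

13

1835 Ma sits inside the Orosirian (2050–1800) and 249.4 Ma inside the Triassic (251.902–201.4); neither of those is wholly between the two dates.
The listed periods lying completely between them are Statherian, Calymmian, Ectasian, Stenian, Tonian, Cryogenian, Ediacaran, Cambrian, Ordovician, Silurian, Devonian, Carboniferous, Permian — 13 in all.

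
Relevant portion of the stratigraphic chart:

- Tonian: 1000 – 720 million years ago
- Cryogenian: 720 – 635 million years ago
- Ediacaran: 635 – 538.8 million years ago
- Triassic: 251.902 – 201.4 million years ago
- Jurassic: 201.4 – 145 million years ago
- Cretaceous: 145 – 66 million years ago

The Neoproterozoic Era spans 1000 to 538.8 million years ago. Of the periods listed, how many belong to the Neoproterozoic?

Periods inside 1000–538.8 Ma: Tonian, Cryogenian, Ediacaran — 3 in total.

3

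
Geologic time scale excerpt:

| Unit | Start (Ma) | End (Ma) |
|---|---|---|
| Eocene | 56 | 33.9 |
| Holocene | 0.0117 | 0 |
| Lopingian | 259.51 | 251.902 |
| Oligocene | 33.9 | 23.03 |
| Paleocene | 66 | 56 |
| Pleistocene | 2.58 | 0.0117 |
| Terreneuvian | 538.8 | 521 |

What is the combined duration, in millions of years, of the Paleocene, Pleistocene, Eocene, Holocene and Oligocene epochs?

45.55 million years

Duration is start − end for each: (66 − 56) + (2.58 − 0.0117) + (56 − 33.9) + (0.0117 − 0) + (33.9 − 23.03).
That is 10 + 2.5683 + 22.1 + 0.0117 + 10.87, which totals 45.55 million years.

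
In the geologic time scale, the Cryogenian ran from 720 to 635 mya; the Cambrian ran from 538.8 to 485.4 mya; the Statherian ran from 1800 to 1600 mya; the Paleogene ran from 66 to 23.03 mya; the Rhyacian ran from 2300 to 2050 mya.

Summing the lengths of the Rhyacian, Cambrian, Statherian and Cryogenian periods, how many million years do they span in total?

Each duration: Rhyacian = 250; Cambrian = 53.4; Statherian = 200; Cryogenian = 85.
Sum: 250 + 53.4 + 200 + 85 = 588.4 Myr.

588.4 million years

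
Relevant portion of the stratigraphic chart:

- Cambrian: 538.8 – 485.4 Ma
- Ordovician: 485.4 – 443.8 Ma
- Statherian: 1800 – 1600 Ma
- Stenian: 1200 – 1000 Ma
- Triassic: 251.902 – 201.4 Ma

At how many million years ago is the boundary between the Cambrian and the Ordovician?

The Cambrian ends and the Ordovician begins at 485.4 Ma.

485.4 Ma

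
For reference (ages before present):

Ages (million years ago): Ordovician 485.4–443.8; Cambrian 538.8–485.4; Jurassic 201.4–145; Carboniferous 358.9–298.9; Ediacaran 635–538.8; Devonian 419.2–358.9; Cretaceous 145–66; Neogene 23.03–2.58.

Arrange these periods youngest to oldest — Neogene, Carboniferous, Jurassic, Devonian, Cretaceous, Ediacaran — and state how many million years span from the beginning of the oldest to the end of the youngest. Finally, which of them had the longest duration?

Neogene → Cretaceous → Jurassic → Carboniferous → Devonian → Ediacaran; total span 632.42 Myr; longest is Ediacaran

Start ages (Ma): Ediacaran 635, Devonian 419.2, Carboniferous 358.9, Jurassic 201.4, Cretaceous 145, Neogene 23.03.
Ordered youngest to oldest: Neogene, Cretaceous, Jurassic, Carboniferous, Devonian, Ediacaran.
Span = 635 − 2.58 = 632.42 Myr.
Durations: Carboniferous 60, Jurassic 56.4, Ediacaran 96.2, Devonian 60.3, Neogene 20.45, Cretaceous 79 → longest is Ediacaran (96.2 Myr).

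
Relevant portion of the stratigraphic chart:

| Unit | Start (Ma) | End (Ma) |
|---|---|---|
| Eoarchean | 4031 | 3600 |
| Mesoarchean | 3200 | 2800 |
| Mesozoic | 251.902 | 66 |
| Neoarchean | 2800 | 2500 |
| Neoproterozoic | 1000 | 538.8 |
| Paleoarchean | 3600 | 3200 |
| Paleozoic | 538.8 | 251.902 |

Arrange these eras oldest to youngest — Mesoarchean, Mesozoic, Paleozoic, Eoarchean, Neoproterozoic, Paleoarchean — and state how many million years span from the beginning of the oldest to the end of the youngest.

Start ages (Ma): Eoarchean 4031, Paleoarchean 3600, Mesoarchean 3200, Neoproterozoic 1000, Paleozoic 538.8, Mesozoic 251.902.
Ordered oldest to youngest: Eoarchean, Paleoarchean, Mesoarchean, Neoproterozoic, Paleozoic, Mesozoic.
Span = 4031 − 66 = 3965 Myr.

Eoarchean, Paleoarchean, Mesoarchean, Neoproterozoic, Paleozoic, Mesozoic; total span 3965 Myr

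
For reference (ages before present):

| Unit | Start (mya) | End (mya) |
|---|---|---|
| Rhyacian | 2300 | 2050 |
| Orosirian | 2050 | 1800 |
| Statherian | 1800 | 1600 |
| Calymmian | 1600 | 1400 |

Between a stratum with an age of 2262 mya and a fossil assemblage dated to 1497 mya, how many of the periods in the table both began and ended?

2

2262 Ma sits inside the Rhyacian (2300–2050) and 1497 Ma inside the Calymmian (1600–1400); neither of those is wholly between the two dates.
The listed periods lying completely between them are Orosirian, Statherian — 2 in all.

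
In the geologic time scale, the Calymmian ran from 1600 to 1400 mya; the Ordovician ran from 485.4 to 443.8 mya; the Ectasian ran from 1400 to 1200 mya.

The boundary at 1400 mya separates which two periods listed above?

The Calymmian ends at 1400 mya and the Ectasian begins at 1400 mya, so they share that boundary.

Calymmian and Ectasian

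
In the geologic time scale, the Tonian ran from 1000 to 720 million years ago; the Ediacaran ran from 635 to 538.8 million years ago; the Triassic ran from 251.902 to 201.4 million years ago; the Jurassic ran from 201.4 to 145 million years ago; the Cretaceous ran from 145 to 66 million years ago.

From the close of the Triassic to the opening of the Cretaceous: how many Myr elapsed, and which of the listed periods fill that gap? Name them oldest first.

End of Triassic = 201.4 Ma; start of Cretaceous = 145 Ma.
Gap = 201.4 − 145 = 56.4 Myr.
Periods wholly inside 201.4–145 Ma: Jurassic (201.4–145).

56.4 million years; Jurassic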